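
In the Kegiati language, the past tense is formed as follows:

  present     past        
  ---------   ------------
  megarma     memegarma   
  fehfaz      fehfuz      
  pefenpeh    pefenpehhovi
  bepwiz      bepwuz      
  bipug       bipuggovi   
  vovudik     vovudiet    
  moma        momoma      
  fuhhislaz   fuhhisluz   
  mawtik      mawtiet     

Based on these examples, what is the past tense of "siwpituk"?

siwpituet

megarma and fehfaz both have last vowel 'a' yet inflect differently (memegarma, fehfuz), so the last vowel is not what conditions the rule; the final letter is.
"siwpituk" ends in -k. The stems ending in -k (vovudik → vovudiet, mawtik → mawtiet) drop the final letter and add -et.
The other patterns: stems ending in -a repeat the first consonant+vowel as a prefix; stems ending in -z change the last vowel to 'u'; stems ending in -g or -h double the final consonant and add -ovi.
So siwpituk → siwpituet.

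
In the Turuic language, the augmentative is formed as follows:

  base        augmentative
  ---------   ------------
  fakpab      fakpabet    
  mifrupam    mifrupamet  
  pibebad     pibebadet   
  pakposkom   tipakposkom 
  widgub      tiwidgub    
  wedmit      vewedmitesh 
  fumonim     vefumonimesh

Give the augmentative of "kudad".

kudadet

mifrupam and pakposkom both end in -m yet inflect differently (mifrupamet, tipakposkom), so the final letter is not what conditions the rule; the last vowel is.
"kudad" has last vowel 'a'. The stems whose last vowel is 'a' (fakpab → fakpabet, mifrupam → mifrupamet, pibebad → pibebadet) add -et.
So kudad → kudadet.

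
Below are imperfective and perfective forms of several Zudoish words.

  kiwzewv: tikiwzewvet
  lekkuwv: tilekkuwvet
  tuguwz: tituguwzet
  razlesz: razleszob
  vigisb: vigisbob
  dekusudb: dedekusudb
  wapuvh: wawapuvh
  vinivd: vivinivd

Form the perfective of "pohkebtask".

tuguwz and razlesz both end in -z yet inflect differently (tituguwzet, razleszob), so the final letter is not what conditions the rule; the second-to-last letter is.
"pohkebtask" has second-to-last letter 's'. The stems whose second-to-last letter is 's' (razlesz → razleszob, vigisb → vigisbob) add -ob.
So pohkebtask → pohkebtaskob.

pohkebtaskob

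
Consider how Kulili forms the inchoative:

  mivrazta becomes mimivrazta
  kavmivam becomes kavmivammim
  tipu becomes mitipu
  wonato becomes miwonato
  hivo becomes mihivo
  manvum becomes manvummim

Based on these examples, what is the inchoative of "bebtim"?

bebtimmim

kavmivam and mivrazta both have last vowel 'a' yet inflect differently (kavmivammim, mimivrazta), so the last vowel is not what conditions the rule; whether the stem ends in a vowel or a consonant is.
"bebtim" ends in a consonant. The stems ending in a consonant (kavmivam → kavmivammim, manvum → manvummim) double the final consonant and add -im.
So bebtim → bebtimmim.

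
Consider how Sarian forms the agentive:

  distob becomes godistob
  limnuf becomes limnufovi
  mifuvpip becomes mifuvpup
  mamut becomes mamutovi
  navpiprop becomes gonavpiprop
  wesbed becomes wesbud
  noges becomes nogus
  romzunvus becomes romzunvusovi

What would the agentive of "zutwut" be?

zutwutovi

romzunvus and noges both end in -s yet inflect differently (romzunvusovi, nogus), so the final letter is not what conditions the rule; the last vowel is.
"zutwut" has last vowel 'u'. The stems whose last vowel is 'u' (limnuf → limnufovi, mamut → mamutovi, romzunvus → romzunvusovi) add -ovi.
The other patterns: stems whose last vowel is 'o' add the prefix go-; stems whose last vowel is 'e' or 'i' change the last vowel to 'u'.
So zutwut → zutwutovi.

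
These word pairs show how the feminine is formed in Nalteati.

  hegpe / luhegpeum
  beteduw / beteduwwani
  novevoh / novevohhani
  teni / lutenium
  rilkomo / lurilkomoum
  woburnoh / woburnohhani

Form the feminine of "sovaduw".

sovaduwwani

novevoh and rilkomo both have last vowel 'o' yet inflect differently (novevohhani, lurilkomoum), so the last vowel is not what conditions the rule; whether the stem ends in a vowel or a consonant is.
"sovaduw" ends in a consonant. The stems ending in a consonant (novevoh → novevohhani, woburnoh → woburnohhani, beteduw → beteduwwani) double the final consonant and add -ani.
The other pattern: stems ending in a vowel add lu- … -um around the stem.
So sovaduw → sovaduwwani.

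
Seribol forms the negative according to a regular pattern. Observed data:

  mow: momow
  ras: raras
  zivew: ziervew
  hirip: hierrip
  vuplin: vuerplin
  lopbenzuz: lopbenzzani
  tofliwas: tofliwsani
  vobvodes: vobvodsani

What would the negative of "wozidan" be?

wozidnani

"wozidan" has 3 vowels. The stems with 3 vowels (lopbenzuz → lopbenzzani, tofliwas → tofliwsani, vobvodes → vobvodsani) delete the last vowel and add -ani.
The other patterns: stems with 1 vowel repeat the first consonant+vowel as a prefix; stems with 2 vowels insert -er- after the first vowel.
So wozidan → wozidnani.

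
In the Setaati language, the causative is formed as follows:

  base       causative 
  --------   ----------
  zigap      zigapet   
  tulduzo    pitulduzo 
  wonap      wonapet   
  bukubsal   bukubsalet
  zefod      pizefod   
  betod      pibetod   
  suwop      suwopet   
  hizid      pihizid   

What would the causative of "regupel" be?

regupelet

tulduzo and suwop both have last vowel 'o' yet inflect differently (pitulduzo, suwopet), so the last vowel is not what conditions the rule; the final letter is.
"regupel" ends in -l. The one such stem in the data (bukubsal → bukubsalet) adds -et, so the same rule applies.
The other pattern: stems ending in -d or -o add the prefix pi-.
So regupel → regupelet.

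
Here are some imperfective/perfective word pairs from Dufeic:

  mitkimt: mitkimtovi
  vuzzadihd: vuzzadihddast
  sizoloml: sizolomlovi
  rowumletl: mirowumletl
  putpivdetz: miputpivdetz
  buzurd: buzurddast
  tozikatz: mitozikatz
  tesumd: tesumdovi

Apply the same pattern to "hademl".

hademlovi

"hademl" has second-to-last letter 'm'. The stems whose second-to-last letter is 'm' (tesumd → tesumdovi, sizoloml → sizolomlovi, mitkimt → mitkimtovi) add -ovi.
So hademl → hademlovi.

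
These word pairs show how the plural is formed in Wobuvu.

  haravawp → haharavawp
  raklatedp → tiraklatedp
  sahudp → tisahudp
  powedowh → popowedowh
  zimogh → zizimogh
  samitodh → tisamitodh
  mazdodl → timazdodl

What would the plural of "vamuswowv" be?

raklatedp and haravawp both end in -p yet inflect differently (tiraklatedp, haharavawp), so the final letter is not what conditions the rule; the second-to-last letter is.
"vamuswowv" has second-to-last letter 'w'. The stems whose second-to-last letter is 'w' (haravawp → haharavawp, powedowh → popowedowh) repeat the first consonant+vowel as a prefix.
The other pattern: stems whose second-to-last letter is 'd' add the prefix ti-.
So vamuswowv → vavamuswowv.

vavamuswowv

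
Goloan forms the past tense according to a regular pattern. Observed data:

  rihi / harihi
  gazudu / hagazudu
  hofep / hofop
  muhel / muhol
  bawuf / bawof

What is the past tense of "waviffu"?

gazudu and bawuf both have last vowel 'u' yet inflect differently (hagazudu, bawof), so the last vowel is not what conditions the rule; whether the stem ends in a vowel or a consonant is.
"waviffu" ends in a vowel. The stems ending in a vowel (rihi → harihi, gazudu → hagazudu) add the prefix ha-.
The other pattern: stems ending in a consonant change the last vowel to 'o'.
So waviffu → hawaviffu.

hawaviffu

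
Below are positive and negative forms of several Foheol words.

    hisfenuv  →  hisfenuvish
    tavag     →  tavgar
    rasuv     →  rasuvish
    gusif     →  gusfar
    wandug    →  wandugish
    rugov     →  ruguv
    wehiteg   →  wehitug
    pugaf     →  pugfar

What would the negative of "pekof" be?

tavag and wandug both end in -g yet inflect differently (tavgar, wandugish), so the final letter is not what conditions the rule; the last vowel is.
"pekof" has last vowel 'o'. The one such stem in the data (rugov → ruguv) changes the last vowel to 'u' (as does wehiteg), so the same rule applies.
So pekof → pekuf.

pekuf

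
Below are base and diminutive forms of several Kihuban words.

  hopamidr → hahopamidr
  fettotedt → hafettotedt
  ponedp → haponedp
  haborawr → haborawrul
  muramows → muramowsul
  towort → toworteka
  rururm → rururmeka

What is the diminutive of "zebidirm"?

zebidirmeka

hopamidr and haborawr both end in -r yet inflect differently (hahopamidr, haborawrul), so the final letter is not what conditions the rule; the second-to-last letter is.
"zebidirm" has second-to-last letter 'r'. The stems whose second-to-last letter is 'r' (towort → toworteka, rururm → rururmeka) add -eka.
The other patterns: stems whose second-to-last letter is 'd' add the prefix ha-; stems whose second-to-last letter is 'w' add -ul.
So zebidirm → zebidirmeka.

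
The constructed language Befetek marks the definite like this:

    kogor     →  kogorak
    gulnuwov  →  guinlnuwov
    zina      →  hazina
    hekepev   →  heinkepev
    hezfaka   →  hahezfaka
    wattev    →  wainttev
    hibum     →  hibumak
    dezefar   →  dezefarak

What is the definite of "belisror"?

zina and dezefar both have last vowel 'a' yet inflect differently (hazina, dezefarak), so the last vowel is not what conditions the rule; the final letter is.
"belisror" ends in -r. The stems ending in -r (dezefar → dezefarak, kogor → kogorak) add -ak.
The other patterns: stems ending in -v insert -in- after the first vowel; stems ending in -a add the prefix ha-.
So belisror → belisrorak.

belisrorak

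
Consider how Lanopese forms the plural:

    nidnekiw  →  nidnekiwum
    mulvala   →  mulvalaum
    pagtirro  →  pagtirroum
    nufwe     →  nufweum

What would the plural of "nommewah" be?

nommewahum

Every pair shown (nidnekiw → nidnekiwum, mulvala → mulvalaum, pagtirro → pagtirroum, …) follows the same rule: add -um.
So nommewah → nommewahum.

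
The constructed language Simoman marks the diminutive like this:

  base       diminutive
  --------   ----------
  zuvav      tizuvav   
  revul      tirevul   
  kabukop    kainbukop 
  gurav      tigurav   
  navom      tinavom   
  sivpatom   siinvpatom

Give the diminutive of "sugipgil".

suingipgil

navom and sivpatom both end in -m yet inflect differently (tinavom, siinvpatom), so the final letter is not what conditions the rule; the number of vowels is.
"sugipgil" has 3 vowels. The stems with 3 vowels (sivpatom → siinvpatom, kabukop → kainbukop) insert -in- after the first vowel.
The other pattern: stems with 2 vowels add the prefix ti-.
So sugipgil → suingipgil.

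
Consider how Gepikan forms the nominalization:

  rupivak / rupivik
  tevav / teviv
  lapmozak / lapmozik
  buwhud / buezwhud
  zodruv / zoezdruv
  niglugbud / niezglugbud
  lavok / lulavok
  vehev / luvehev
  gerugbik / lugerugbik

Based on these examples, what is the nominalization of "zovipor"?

luzovipor

tevav and zodruv both end in -v yet inflect differently (teviv, zoezdruv), so the final letter is not what conditions the rule; the last vowel is.
"zovipor" has last vowel 'o'. The one such stem in the data (lavok → lulavok) adds the prefix lu-, so the same rule applies.
So zovipor → luzovipor.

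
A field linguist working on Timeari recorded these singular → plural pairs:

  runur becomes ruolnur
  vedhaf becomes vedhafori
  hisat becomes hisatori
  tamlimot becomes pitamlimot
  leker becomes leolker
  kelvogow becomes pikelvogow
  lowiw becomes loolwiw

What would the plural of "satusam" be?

"satusam" has last vowel 'a'. The stems whose last vowel is 'a' (hisat → hisatori, vedhaf → vedhafori) add -ori.
The other patterns: stems whose last vowel is 'o' add the prefix pi-; stems whose last vowel is 'e', 'i' or 'u' insert -ol- after the first vowel.
So satusam → satusamori.

satusamori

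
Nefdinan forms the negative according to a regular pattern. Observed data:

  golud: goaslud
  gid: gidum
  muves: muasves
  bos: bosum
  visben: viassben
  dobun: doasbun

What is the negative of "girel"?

gid and golud both end in -d yet inflect differently (gidum, goaslud), so the final letter is not what conditions the rule; the number of vowels is.
"girel" has 2 vowels. The stems with 2 vowels (golud → goaslud, dobun → doasbun, muves → muasves) insert -as- after the first vowel.
The other pattern: stems with 1 vowel add -um.
So girel → giasrel.

giasrel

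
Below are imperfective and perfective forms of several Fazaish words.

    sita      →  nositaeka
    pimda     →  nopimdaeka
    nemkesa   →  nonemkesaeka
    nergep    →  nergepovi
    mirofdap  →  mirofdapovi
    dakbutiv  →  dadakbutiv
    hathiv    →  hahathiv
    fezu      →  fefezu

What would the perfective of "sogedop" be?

sita and mirofdap both have last vowel 'a' yet inflect differently (nositaeka, mirofdapovi), so the last vowel is not what conditions the rule; the final letter is.
"sogedop" ends in -p. The stems ending in -p (nergep → nergepovi, mirofdap → mirofdapovi) add -ovi.
The other patterns: stems ending in -a add no- … -eka around the stem; stems ending in -u or -v repeat the first consonant+vowel as a prefix.
So sogedop → sogedopovi.

sogedopovi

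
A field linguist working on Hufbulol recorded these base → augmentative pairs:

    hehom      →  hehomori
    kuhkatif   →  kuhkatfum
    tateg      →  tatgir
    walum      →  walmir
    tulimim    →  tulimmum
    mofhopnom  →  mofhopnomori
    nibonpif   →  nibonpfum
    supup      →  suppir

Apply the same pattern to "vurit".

"vurit" has last vowel 'i'. The stems whose last vowel is 'i' (nibonpif → nibonpfum, tulimim → tulimmum, kuhkatif → kuhkatfum) delete the last vowel and add -um.
The other patterns: stems whose last vowel is 'o' add -ori; stems whose last vowel is 'e' or 'u' delete the last vowel and add -ir.
So vurit → vurtum.

vurtum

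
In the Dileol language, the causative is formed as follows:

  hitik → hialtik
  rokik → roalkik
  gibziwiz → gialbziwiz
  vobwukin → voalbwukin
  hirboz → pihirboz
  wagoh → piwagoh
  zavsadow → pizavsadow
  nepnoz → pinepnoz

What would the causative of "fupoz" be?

pifupoz

gibziwiz and hirboz both end in -z yet inflect differently (gialbziwiz, pihirboz), so the final letter is not what conditions the rule; the last vowel is.
"fupoz" has last vowel 'o'. The stems whose last vowel is 'o' (hirboz → pihirboz, wagoh → piwagoh, zavsadow → pizavsadow) add the prefix pi-.
The other pattern: stems whose last vowel is 'i' insert -al- after the first vowel.
So fupoz → pifupoz.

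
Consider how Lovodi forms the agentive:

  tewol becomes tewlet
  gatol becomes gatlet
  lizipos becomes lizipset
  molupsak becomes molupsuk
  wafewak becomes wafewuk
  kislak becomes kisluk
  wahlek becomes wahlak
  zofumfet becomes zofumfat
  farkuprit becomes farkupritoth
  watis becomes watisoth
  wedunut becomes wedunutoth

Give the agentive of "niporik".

niporikoth

molupsak and wahlek both end in -k yet inflect differently (molupsuk, wahlak), so the final letter is not what conditions the rule; the last vowel is.
"niporik" has last vowel 'i'. The stems whose last vowel is 'i' (farkuprit → farkupritoth, watis → watisoth) add -oth.
So niporik → niporikoth.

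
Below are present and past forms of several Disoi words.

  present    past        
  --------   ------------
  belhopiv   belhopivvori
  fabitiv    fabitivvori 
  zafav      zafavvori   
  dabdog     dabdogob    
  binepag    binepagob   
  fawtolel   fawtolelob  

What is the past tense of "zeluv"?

"zeluv" ends in -v. The stems ending in -v (belhopiv → belhopivvori, fabitiv → fabitivvori, zafav → zafavvori) double the final consonant and add -ori.
So zeluv → zeluvvori.

zeluvvori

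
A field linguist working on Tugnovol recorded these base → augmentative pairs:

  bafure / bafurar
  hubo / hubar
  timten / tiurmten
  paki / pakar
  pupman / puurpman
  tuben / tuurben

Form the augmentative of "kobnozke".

tuben and bafure both have last vowel 'e' yet inflect differently (tuurben, bafurar), so the last vowel is not what conditions the rule; whether the stem ends in a vowel or a consonant is.
"kobnozke" ends in a vowel. The stems ending in a vowel (hubo → hubar, paki → pakar, bafure → bafurar) drop the final letter and add -ar.
The other pattern: stems ending in a consonant insert -ur- after the first vowel.
So kobnozke → kobnozkar.

kobnozkar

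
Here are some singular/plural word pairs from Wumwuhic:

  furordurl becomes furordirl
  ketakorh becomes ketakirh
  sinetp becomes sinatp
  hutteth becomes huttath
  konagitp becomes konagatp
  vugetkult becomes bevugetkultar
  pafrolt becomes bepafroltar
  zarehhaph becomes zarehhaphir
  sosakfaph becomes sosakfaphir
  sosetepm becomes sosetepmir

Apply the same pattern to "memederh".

memedirh

"memederh" has second-to-last letter 'r'. The stems whose second-to-last letter is 'r' (furordurl → furordirl, ketakorh → ketakirh) change the last vowel to 'i'.
The other patterns: stems whose second-to-last letter is 't' change the last vowel to 'a'; stems whose second-to-last letter is 'l' add be- … -ar around the stem; stems whose second-to-last letter is 'p' add -ir.
So memederh → memedirh.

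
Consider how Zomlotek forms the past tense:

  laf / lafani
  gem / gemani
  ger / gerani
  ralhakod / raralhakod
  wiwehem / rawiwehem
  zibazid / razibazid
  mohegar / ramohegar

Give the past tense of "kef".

kefani

gem and wiwehem both end in -m yet inflect differently (gemani, rawiwehem), so the final letter is not what conditions the rule; the number of vowels is.
"kef" has 1 vowel. The stems with 1 vowel (laf → lafani, gem → gemani, ger → gerani) add -ani.
So kef → kefani.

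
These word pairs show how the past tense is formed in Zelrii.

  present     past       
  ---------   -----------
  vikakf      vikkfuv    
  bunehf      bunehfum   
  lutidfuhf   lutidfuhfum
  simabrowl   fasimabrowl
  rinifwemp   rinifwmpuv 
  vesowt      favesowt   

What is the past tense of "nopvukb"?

"nopvukb" has second-to-last letter 'k'. The one such stem in the data (vikakf → vikkfuv) deletes the last vowel and adds -uv (as does rinifwemp), so the same rule applies.
So nopvukb → nopvkbuv.

nopvkbuv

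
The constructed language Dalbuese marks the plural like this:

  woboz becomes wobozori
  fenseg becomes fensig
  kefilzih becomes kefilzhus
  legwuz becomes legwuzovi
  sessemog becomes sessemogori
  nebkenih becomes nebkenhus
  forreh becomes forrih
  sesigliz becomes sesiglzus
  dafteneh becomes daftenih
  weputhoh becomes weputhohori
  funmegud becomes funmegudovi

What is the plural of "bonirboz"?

bonirbozori

nebkenih and weputhoh both end in -h yet inflect differently (nebkenhus, weputhohori), so the final letter is not what conditions the rule; the last vowel is.
"bonirboz" has last vowel 'o'. The stems whose last vowel is 'o' (weputhoh → weputhohori, sessemog → sessemogori, woboz → wobozori) add -ori.
So bonirboz → bonirbozori.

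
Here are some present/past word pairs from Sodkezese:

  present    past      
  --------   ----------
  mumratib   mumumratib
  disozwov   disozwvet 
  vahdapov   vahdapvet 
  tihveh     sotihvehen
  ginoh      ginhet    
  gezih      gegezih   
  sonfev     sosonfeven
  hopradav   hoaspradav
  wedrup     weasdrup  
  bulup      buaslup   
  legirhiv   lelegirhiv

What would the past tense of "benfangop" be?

legirhiv and vahdapov both end in -v yet inflect differently (lelegirhiv, vahdapvet), so the final letter is not what conditions the rule; the last vowel is.
"benfangop" has last vowel 'o'. The stems whose last vowel is 'o' (vahdapov → vahdapvet, ginoh → ginhet, disozwov → disozwvet) delete the last vowel and add -et.
So benfangop → benfangpet.

benfangpet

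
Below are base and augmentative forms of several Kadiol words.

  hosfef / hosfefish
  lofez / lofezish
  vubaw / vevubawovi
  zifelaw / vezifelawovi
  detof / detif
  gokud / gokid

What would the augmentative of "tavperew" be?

tavperewish

hosfef and detof both end in -f yet inflect differently (hosfefish, detif), so the final letter is not what conditions the rule; the last vowel is.
"tavperew" has last vowel 'e'. The stems whose last vowel is 'e' (hosfef → hosfefish, lofez → lofezish) add -ish.
The other patterns: stems whose last vowel is 'a' add ve- … -ovi around the stem; stems whose last vowel is 'o' or 'u' change the last vowel to 'i'.
So tavperew → tavperewish.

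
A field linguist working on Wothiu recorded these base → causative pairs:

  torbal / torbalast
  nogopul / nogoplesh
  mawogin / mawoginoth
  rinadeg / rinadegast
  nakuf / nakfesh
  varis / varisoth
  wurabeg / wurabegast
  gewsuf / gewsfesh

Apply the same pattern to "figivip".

nogopul and torbal both end in -l yet inflect differently (nogoplesh, torbalast), so the final letter is not what conditions the rule; the last vowel is.
"figivip" has last vowel 'i'. The stems whose last vowel is 'i' (mawogin → mawoginoth, varis → varisoth) add -oth.
So figivip → figivipoth.

figivipoth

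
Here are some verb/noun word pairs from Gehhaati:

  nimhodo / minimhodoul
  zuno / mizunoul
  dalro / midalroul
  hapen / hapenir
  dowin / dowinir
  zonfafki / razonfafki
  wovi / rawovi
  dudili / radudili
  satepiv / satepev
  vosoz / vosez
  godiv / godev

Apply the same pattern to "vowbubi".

dowin and zonfafki both have last vowel 'i' yet inflect differently (dowinir, razonfafki), so the last vowel is not what conditions the rule; the final letter is.
"vowbubi" ends in -i. The stems ending in -i (zonfafki → razonfafki, wovi → rawovi, dudili → radudili) add the prefix ra-.
So vowbubi → ravowbubi.

ravowbubi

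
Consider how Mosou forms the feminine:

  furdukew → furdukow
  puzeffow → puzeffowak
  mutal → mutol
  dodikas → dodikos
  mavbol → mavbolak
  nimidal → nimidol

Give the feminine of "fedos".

fedosak

mavbol and nimidal both end in -l yet inflect differently (mavbolak, nimidol), so the final letter is not what conditions the rule; the last vowel is.
"fedos" has last vowel 'o'. The stems whose last vowel is 'o' (puzeffow → puzeffowak, mavbol → mavbolak) add -ak.
The other pattern: stems whose last vowel is 'a' or 'e' change the last vowel to 'o'.
So fedos → fedosak.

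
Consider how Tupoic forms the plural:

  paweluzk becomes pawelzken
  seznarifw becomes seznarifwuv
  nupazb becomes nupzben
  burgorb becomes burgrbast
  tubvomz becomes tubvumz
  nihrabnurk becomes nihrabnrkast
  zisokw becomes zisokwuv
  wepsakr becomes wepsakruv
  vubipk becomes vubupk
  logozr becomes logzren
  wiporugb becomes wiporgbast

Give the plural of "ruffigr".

wiporugb and nupazb both end in -b yet inflect differently (wiporgbast, nupzben), so the final letter is not what conditions the rule; the second-to-last letter is.
"ruffigr" has second-to-last letter 'g'. The one such stem in the data (wiporugb → wiporgbast) deletes the last vowel and adds -ast (as do nihrabnurk, burgorb), so the same rule applies.
So ruffigr → ruffgrast.

ruffgrast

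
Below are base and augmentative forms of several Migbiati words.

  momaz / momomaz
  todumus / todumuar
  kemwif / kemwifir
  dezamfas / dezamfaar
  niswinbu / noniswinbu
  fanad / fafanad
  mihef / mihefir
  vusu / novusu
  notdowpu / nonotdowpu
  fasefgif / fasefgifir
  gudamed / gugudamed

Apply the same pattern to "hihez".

hihihez

todumus and notdowpu both have last vowel 'u' yet inflect differently (todumuar, nonotdowpu), so the last vowel is not what conditions the rule; the final letter is.
"hihez" ends in -z. The one such stem in the data (momaz → momomaz) repeats the first consonant+vowel as a prefix (as do fanad, gudamed), so the same rule applies.
The other patterns: stems ending in -f add -ir; stems ending in -s drop the final letter and add -ar; stems ending in -u add the prefix no-.
So hihez → hihihez.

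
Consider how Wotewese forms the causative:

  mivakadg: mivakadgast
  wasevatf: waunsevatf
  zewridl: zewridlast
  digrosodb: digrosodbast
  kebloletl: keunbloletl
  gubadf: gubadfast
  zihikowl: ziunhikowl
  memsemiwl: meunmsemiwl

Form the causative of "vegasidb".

vegasidbast

zewridl and zihikowl both end in -l yet inflect differently (zewridlast, ziunhikowl), so the final letter is not what conditions the rule; the second-to-last letter is.
"vegasidb" has second-to-last letter 'd'. The stems whose second-to-last letter is 'd' (digrosodb → digrosodbast, mivakadg → mivakadgast, zewridl → zewridlast) add -ast.
The other pattern: stems whose second-to-last letter is 't' or 'w' insert -un- after the first vowel.
So vegasidb → vegasidbast.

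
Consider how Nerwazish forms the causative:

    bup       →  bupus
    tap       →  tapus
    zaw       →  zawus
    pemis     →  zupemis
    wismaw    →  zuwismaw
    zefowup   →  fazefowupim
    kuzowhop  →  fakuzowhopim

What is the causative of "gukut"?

zugukut

"gukut" has 2 vowels. The stems with 2 vowels (pemis → zupemis, wismaw → zuwismaw) add the prefix zu-.
The other patterns: stems with 1 vowel add -us; stems with 3 vowels add fa- … -im around the stem.
So gukut → zugukut.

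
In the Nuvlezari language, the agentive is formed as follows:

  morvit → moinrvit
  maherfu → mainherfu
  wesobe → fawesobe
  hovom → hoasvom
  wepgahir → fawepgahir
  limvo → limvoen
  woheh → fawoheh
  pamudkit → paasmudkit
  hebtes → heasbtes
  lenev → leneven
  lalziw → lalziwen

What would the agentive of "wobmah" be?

"wobmah" begins with w-. The stems beginning with w- (wepgahir → fawepgahir, wesobe → fawesobe, woheh → fawoheh) add the prefix fa-.
The other patterns: stems beginning with l- add -en; stems beginning with h- or p- insert -as- after the first vowel; stems beginning with m- insert -in- after the first vowel.
So wobmah → fawobmah.

fawobmah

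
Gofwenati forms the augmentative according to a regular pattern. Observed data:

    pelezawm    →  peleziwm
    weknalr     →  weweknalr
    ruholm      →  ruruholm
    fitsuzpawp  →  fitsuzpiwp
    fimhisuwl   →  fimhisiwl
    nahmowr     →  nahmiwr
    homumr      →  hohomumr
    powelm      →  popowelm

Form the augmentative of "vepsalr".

vevepsalr

pelezawm and ruholm both end in -m yet inflect differently (peleziwm, ruruholm), so the final letter is not what conditions the rule; the second-to-last letter is.
"vepsalr" has second-to-last letter 'l'. The stems whose second-to-last letter is 'l' (ruholm → ruruholm, powelm → popowelm, weknalr → weweknalr) repeat the first consonant+vowel as a prefix.
The other pattern: stems whose second-to-last letter is 'w' change the last vowel to 'i'.
So vepsalr → vevepsalr.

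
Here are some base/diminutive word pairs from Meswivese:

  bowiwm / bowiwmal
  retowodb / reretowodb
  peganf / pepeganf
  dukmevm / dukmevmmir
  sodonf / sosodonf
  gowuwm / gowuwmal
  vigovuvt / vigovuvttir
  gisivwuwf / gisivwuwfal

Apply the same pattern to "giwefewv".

dukmevm and gowuwm both end in -m yet inflect differently (dukmevmmir, gowuwmal), so the final letter is not what conditions the rule; the second-to-last letter is.
"giwefewv" has second-to-last letter 'w'. The stems whose second-to-last letter is 'w' (gowuwm → gowuwmal, gisivwuwf → gisivwuwfal, bowiwm → bowiwmal) add -al.
The other patterns: stems whose second-to-last letter is 'v' double the final consonant and add -ir; stems whose second-to-last letter is 'd' or 'n' repeat the first consonant+vowel as a prefix.
So giwefewv → giwefewval.

giwefewval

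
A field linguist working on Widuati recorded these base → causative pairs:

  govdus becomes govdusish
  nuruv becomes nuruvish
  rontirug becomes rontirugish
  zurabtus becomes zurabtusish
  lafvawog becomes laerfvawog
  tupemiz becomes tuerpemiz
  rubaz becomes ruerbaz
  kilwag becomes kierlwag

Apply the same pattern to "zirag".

rontirug and lafvawog both end in -g yet inflect differently (rontirugish, laerfvawog), so the final letter is not what conditions the rule; the last vowel is.
"zirag" has last vowel 'a'. The stems whose last vowel is 'a' (rubaz → ruerbaz, kilwag → kierlwag) insert -er- after the first vowel.
The other pattern: stems whose last vowel is 'u' add -ish.
So zirag → zierrag.

zierrag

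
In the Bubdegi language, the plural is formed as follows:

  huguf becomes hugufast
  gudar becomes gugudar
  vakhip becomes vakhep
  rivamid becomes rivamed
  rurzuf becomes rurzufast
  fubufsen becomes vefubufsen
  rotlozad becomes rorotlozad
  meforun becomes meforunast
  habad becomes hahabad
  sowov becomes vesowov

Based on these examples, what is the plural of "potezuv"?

potezuvast

habad and rivamid both end in -d yet inflect differently (hahabad, rivamed), so the final letter is not what conditions the rule; the last vowel is.
"potezuv" has last vowel 'u'. The stems whose last vowel is 'u' (rurzuf → rurzufast, meforun → meforunast, huguf → hugufast) add -ast.
So potezuv → potezuvast.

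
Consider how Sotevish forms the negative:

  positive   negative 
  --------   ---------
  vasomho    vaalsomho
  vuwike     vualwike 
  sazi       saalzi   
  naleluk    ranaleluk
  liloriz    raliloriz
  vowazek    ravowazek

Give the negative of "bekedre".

bealkedre

sazi and liloriz both have last vowel 'i' yet inflect differently (saalzi, raliloriz), so the last vowel is not what conditions the rule; whether the stem ends in a vowel or a consonant is.
"bekedre" ends in a vowel. The stems ending in a vowel (vasomho → vaalsomho, vuwike → vualwike, sazi → saalzi) insert -al- after the first vowel.
So bekedre → bealkedre.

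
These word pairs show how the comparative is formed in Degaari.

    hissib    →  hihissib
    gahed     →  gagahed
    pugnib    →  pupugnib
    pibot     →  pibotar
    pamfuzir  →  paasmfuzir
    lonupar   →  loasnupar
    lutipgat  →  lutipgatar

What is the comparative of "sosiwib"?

lutipgat and lonupar both have last vowel 'a' yet inflect differently (lutipgatar, loasnupar), so the last vowel is not what conditions the rule; the final letter is.
"sosiwib" ends in -b. The stems ending in -b (hissib → hihissib, pugnib → pupugnib) repeat the first consonant+vowel as a prefix.
So sosiwib → sososiwib.

sososiwib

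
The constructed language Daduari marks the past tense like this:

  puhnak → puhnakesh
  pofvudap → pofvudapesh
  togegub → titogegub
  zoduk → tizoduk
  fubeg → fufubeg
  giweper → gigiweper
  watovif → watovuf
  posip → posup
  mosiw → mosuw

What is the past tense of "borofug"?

tiborofug

puhnak and zoduk both end in -k yet inflect differently (puhnakesh, tizoduk), so the final letter is not what conditions the rule; the last vowel is.
"borofug" has last vowel 'u'. The stems whose last vowel is 'u' (togegub → titogegub, zoduk → tizoduk) add the prefix ti-.
The other patterns: stems whose last vowel is 'a' add -esh; stems whose last vowel is 'e' repeat the first consonant+vowel as a prefix; stems whose last vowel is 'i' change the last vowel to 'u'.
So borofug → tiborofug.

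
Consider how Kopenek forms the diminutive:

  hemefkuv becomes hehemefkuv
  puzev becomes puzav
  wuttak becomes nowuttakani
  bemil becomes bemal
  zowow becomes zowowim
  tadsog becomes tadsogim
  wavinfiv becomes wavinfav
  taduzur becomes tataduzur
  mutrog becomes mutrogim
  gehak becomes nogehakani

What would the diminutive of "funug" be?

hemefkuv and wavinfiv both end in -v yet inflect differently (hehemefkuv, wavinfav), so the final letter is not what conditions the rule; the last vowel is.
"funug" has last vowel 'u'. The stems whose last vowel is 'u' (taduzur → tataduzur, hemefkuv → hehemefkuv) repeat the first consonant+vowel as a prefix.
So funug → fufunug.

fufunug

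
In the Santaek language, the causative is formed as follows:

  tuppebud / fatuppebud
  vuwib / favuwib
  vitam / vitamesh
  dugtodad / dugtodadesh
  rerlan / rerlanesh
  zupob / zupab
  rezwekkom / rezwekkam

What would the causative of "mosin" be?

tuppebud and dugtodad both end in -d yet inflect differently (fatuppebud, dugtodadesh), so the final letter is not what conditions the rule; the last vowel is.
"mosin" has last vowel 'i'. The one such stem in the data (vuwib → favuwib) adds the prefix fa-, so the same rule applies.
The other patterns: stems whose last vowel is 'a' add -esh; stems whose last vowel is 'o' change the last vowel to 'a'.
So mosin → famosin.

famosin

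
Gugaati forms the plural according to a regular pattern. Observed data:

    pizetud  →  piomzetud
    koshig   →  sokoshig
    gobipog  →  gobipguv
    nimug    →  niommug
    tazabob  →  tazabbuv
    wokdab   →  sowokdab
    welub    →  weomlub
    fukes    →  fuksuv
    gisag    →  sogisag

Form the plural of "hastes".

hastsuv

"hastes" has last vowel 'e'. The one such stem in the data (fukes → fuksuv) deletes the last vowel and adds -uv (as do gobipog, tazabob), so the same rule applies.
The other patterns: stems whose last vowel is 'u' insert -om- after the first vowel; stems whose last vowel is 'a' or 'i' add the prefix so-.
So hastes → hastsuv.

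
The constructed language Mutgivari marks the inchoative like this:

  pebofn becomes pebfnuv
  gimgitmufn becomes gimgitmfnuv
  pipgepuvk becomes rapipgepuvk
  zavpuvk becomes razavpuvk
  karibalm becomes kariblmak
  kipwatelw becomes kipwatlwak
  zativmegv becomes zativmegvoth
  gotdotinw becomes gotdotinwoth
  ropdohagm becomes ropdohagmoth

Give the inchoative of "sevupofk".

kipwatelw and gotdotinw both end in -w yet inflect differently (kipwatlwak, gotdotinwoth), so the final letter is not what conditions the rule; the second-to-last letter is.
"sevupofk" has second-to-last letter 'f'. The stems whose second-to-last letter is 'f' (pebofn → pebfnuv, gimgitmufn → gimgitmfnuv) delete the last vowel and add -uv.
So sevupofk → sevupfkuv.

sevupfkuv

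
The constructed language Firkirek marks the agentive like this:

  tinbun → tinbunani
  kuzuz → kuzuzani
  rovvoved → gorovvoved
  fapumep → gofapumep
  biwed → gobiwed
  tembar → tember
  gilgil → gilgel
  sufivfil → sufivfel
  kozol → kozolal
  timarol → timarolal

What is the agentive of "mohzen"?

gilgil and kozol both end in -l yet inflect differently (gilgel, kozolal), so the final letter is not what conditions the rule; the last vowel is.
"mohzen" has last vowel 'e'. The stems whose last vowel is 'e' (rovvoved → gorovvoved, fapumep → gofapumep, biwed → gobiwed) add the prefix go-.
So mohzen → gomohzen.

gomohzen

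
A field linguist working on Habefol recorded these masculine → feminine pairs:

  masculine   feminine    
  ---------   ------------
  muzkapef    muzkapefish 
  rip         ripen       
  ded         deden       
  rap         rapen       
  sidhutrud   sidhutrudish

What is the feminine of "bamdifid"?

bamdifidish

ded and sidhutrud both end in -d yet inflect differently (deden, sidhutrudish), so the final letter is not what conditions the rule; the number of vowels is.
"bamdifid" has 3 vowels. The stems with 3 vowels (muzkapef → muzkapefish, sidhutrud → sidhutrudish) add -ish.
The other pattern: stems with 1 vowel add -en.
So bamdifid → bamdifidish.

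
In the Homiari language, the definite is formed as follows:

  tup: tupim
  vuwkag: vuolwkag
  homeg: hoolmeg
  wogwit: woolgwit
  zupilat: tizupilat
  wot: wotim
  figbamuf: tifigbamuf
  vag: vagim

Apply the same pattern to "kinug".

"kinug" has 2 vowels. The stems with 2 vowels (vuwkag → vuolwkag, homeg → hoolmeg, wogwit → woolgwit) insert -ol- after the first vowel.
The other patterns: stems with 1 vowel add -im; stems with 3 vowels add the prefix ti-.
So kinug → kiolnug.

kiolnug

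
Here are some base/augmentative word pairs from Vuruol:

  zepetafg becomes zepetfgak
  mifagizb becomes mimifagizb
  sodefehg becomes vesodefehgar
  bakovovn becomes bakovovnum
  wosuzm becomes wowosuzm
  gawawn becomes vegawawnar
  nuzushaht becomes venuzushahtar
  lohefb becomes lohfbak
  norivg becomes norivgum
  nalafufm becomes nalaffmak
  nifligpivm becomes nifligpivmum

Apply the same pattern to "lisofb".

lisfbak

norivg and zepetafg both end in -g yet inflect differently (norivgum, zepetfgak), so the final letter is not what conditions the rule; the second-to-last letter is.
"lisofb" has second-to-last letter 'f'. The stems whose second-to-last letter is 'f' (lohefb → lohfbak, zepetafg → zepetfgak, nalafufm → nalaffmak) delete the last vowel and add -ak.
So lisofb → lisfbak.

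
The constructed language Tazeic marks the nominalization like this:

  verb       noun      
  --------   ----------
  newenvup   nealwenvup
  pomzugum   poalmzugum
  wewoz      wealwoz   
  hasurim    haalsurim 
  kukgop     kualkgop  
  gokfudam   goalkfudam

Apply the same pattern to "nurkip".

nualrkip

Every pair shown (newenvup → nealwenvup, pomzugum → poalmzugum, wewoz → wealwoz, …) follows the same rule: insert -al- after the first vowel.
So nurkip → nualrkip.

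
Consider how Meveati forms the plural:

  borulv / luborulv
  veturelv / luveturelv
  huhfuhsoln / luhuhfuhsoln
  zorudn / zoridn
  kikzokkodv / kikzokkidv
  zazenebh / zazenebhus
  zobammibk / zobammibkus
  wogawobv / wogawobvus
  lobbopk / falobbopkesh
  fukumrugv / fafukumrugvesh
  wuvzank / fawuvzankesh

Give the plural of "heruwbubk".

heruwbubkus

"heruwbubk" has second-to-last letter 'b'. The stems whose second-to-last letter is 'b' (zazenebh → zazenebhus, zobammibk → zobammibkus, wogawobv → wogawobvus) add -us.
The other patterns: stems whose second-to-last letter is 'l' add the prefix lu-; stems whose second-to-last letter is 'd' change the last vowel to 'i'; stems whose second-to-last letter is 'g', 'n' or 'p' add fa- … -esh around the stem.
So heruwbubk → heruwbubkus.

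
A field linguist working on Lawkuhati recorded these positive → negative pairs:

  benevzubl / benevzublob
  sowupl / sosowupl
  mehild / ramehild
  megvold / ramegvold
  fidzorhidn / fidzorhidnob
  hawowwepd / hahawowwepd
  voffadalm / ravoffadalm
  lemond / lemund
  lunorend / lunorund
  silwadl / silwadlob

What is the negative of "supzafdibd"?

mehild and lemond both end in -d yet inflect differently (ramehild, lemund), so the final letter is not what conditions the rule; the second-to-last letter is.
"supzafdibd" has second-to-last letter 'b'. The one such stem in the data (benevzubl → benevzublob) adds -ob, so the same rule applies.
So supzafdibd → supzafdibdob.

supzafdibdob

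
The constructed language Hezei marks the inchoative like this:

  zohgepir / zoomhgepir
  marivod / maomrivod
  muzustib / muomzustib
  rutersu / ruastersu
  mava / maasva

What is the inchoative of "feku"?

feasku

"feku" ends in a vowel. The stems ending in a vowel (rutersu → ruastersu, mava → maasva) insert -as- after the first vowel.
So feku → feasku.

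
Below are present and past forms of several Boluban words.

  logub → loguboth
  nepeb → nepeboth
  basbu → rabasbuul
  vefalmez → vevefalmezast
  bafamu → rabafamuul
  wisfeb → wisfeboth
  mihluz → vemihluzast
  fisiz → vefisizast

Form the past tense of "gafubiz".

vegafubizast

"gafubiz" ends in -z. The stems ending in -z (fisiz → vefisizast, vefalmez → vevefalmezast, mihluz → vemihluzast) add ve- … -ast around the stem.
So gafubiz → vegafubizast.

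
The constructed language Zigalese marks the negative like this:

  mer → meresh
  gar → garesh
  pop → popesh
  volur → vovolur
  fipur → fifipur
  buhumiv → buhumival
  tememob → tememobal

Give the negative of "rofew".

rorofew

mer and volur both end in -r yet inflect differently (meresh, vovolur), so the final letter is not what conditions the rule; the number of vowels is.
"rofew" has 2 vowels. The stems with 2 vowels (volur → vovolur, fipur → fifipur) repeat the first consonant+vowel as a prefix.
The other patterns: stems with 1 vowel add -esh; stems with 3 vowels add -al.
So rofew → rorofew.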